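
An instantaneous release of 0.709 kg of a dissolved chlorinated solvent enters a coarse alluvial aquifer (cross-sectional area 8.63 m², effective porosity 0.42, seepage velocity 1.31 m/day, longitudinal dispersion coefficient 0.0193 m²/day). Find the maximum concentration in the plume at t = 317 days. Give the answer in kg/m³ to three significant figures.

0.0223 kg/m³

The peak of an instantaneous 1D plume sits at x = vt; there the Gaussian factor is 1 and C_max = M/(n_e·A·√(4πDt)), where n_e·A is the pore area the mass is dissolved in.
√(4πDt) = √(4π × 0.0193 × 317) = 8.768 m, so C_max = 0.709/(0.42 × 8.63 × 8.768) = 0.0223 kg/m³.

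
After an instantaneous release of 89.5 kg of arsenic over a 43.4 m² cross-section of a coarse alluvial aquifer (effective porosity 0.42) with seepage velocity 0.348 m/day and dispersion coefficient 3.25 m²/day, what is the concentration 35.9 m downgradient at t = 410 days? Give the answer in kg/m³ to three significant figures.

0.00447 kg/m³

For an instantaneous plane source, C(x,t) = M/(n_e·A·√(4πDt)) · exp(−(x−vt)²/(4Dt)), with n_e·A the pore (flow) area.
Plume center vt = 0.348 × 410 = 142.68 m, so the well at 35.9 m is 106.78 m upgradient of the peak.
√(4πDt) = 129.4 m, giving peak height M/(n_e·A·√(4πDt)) = 89.5/(0.42 × 43.4 × 129.4) = 0.03794 kg/m³.
(x−vt)²/(4Dt) = (-106.78)²/(4 × 3.25 × 410) = 2.139; exp(−2.139) = 0.1178.
C = 0.03794 × 0.1178 = 0.00447 kg/m³.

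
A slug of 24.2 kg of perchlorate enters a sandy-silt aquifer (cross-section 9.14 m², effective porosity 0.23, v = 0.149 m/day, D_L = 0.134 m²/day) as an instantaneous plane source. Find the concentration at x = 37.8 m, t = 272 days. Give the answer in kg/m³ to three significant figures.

For an instantaneous plane source, C(x,t) = M/(n_e·A·√(4πDt)) · exp(−(x−vt)²/(4Dt)), with n_e·A the pore (flow) area.
Plume center vt = 0.149 × 272 = 40.528 m, so the well at 37.8 m is 2.728 m upgradient of the peak.
√(4πDt) = 21.40 m, giving peak height M/(n_e·A·√(4πDt)) = 24.2/(0.23 × 9.14 × 21.40) = 0.5379 kg/m³.
(x−vt)²/(4Dt) = (-2.728)²/(4 × 0.134 × 272) = 0.05105; exp(−0.05105) = 0.9502.
C = 0.5379 × 0.9502 = 0.511 kg/m³.

0.511 kg/m³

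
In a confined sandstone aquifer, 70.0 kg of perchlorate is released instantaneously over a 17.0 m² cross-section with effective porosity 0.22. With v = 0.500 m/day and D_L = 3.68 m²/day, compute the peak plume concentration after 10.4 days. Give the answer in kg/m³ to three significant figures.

The peak of an instantaneous 1D plume sits at x = vt; there the Gaussian factor is 1 and C_max = M/(n_e·A·√(4πDt)), where n_e·A is the pore area the mass is dissolved in.
√(4πDt) = √(4π × 3.68 × 10.4) = 21.93 m, so C_max = 70.0/(0.22 × 17.0 × 21.93) = 0.853 kg/m³.

0.853 kg/m³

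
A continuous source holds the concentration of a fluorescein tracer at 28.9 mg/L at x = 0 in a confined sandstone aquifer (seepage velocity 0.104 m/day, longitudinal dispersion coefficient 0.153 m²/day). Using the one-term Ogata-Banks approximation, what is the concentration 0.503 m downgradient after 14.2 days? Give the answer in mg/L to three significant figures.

For a continuous step input, C/C₀ ≈ ½·erfc((x−vt)/(2√(Dt))).
vt = 0.104 × 14.2 = 1.4768 m and 2√(Dt) = 2√(0.153 × 14.2) = 2.948 m.
Argument (x−vt)/(2√(Dt)) = (0.503 − 1.4768)/2.948 = -0.3303; ½·erfc(-0.3303) = 0.6798.
C = 28.9 × 0.6798 = 19.6 mg/L.

19.6 mg/L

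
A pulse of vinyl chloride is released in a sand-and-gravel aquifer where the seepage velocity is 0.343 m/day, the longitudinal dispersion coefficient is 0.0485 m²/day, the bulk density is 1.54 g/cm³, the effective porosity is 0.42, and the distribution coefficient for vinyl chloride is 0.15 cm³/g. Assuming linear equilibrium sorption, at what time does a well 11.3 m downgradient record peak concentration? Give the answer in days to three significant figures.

Retardation factor R = 1 + ρ_b·K_d/n = 1 + 1.54 × 0.15/0.42 = 1.550.
Sorption retards both mechanisms: v_R = v/R = 0.2213 m/day, D_R = D/R = 0.03129 m²/day.
Peak time from v_R²t² + 2D_R t − x² = 0: t = (√(D_R² + v_R²x²) − D_R)/v_R².
√(D_R² + v_R²x²) = √(0.03129² + 0.2213² × 11.3²) = 2.501; v_R² = 0.04897.
t = (2.501 − 0.03129)/0.04897 = 50.4 days.

50.4 days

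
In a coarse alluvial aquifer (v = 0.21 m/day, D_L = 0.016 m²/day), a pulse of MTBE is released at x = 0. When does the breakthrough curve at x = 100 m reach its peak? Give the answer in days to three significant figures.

476 days

For the 1D instantaneous-source solution, setting ∂C/∂t = 0 at fixed x gives v²t² + 2Dt − x² = 0, so t = (√(D² + v²x²) − D)/v².
√(D² + v²x²) = √(0.016² + 0.21² × 100²) = 21.00; v² = 0.0441.
t = (21.00 − 0.016)/0.0441 = 476 days (vs. the pure-advection estimate x/v = 476 d).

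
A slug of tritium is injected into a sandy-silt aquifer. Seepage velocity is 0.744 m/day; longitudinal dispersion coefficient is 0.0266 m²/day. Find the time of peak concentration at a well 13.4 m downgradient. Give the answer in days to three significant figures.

18.0 days

For the 1D instantaneous-source solution, setting ∂C/∂t = 0 at fixed x gives v²t² + 2Dt − x² = 0, so t = (√(D² + v²x²) − D)/v².
√(D² + v²x²) = √(0.0266² + 0.744² × 13.4²) = 9.970; v² = 0.553536.
t = (9.970 − 0.0266)/0.553536 = 18.0 days (vs. the pure-advection estimate x/v = 18.0 d).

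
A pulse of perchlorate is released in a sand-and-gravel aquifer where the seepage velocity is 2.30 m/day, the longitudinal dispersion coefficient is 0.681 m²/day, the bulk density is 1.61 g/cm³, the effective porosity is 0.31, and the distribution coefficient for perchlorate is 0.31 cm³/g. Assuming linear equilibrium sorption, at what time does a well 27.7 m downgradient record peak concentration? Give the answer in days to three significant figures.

31.1 days

Retardation factor R = 1 + ρ_b·K_d/n = 1 + 1.61 × 0.31/0.31 = 2.610.
Sorption retards both mechanisms: v_R = v/R = 0.8812 m/day, D_R = D/R = 0.2609 m²/day.
Peak time from v_R²t² + 2D_R t − x² = 0: t = (√(D_R² + v_R²x²) − D_R)/v_R².
√(D_R² + v_R²x²) = √(0.2609² + 0.8812² × 27.7²) = 24.41; v_R² = 0.7765.
t = (24.41 − 0.2609)/0.7765 = 31.1 days.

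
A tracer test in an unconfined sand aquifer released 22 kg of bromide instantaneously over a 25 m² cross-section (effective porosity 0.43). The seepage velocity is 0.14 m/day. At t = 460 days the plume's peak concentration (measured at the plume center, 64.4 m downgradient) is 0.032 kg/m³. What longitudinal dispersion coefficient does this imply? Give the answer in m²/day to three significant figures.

0.708 m²/day

At the plume center C_max = M/(n_e·A·√(4πDt)), so D = M²/(4πt·(n_e·A·C_max)²).
n_e·A·C_max = 0.43 × 25 × 0.032 = 0.3440 kg/m.
D = 22²/(4π × 460 × 0.3440²) = 0.708 m²/day.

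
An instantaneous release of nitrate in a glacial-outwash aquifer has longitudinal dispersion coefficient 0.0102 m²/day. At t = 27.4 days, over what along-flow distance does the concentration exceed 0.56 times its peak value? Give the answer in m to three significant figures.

1.61 m

The plume is Gaussian with σ = √(2Dt) = √(2 × 0.0102 × 27.4) = 0.7476 m.
C/C_peak = exp(−Δx²/(2σ²)) = 0.56 ⇒ Δx = σ·√(−2 ln 0.56) = 0.7476 × 1.077 = 0.8052 m.
Width = 2Δx = 1.61 m.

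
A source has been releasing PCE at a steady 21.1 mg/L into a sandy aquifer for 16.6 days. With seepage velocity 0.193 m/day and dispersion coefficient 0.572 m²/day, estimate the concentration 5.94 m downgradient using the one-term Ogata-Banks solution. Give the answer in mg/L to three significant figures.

For a continuous step input, C/C₀ ≈ ½·erfc((x−vt)/(2√(Dt))).
vt = 0.193 × 16.6 = 3.2038 m and 2√(Dt) = 2√(0.572 × 16.6) = 6.163 m.
Argument (x−vt)/(2√(Dt)) = (5.94 − 3.2038)/6.163 = 0.4440; ½·erfc(0.4440) = 0.2650.
C = 21.1 × 0.2650 = 5.59 mg/L.

5.59 mg/L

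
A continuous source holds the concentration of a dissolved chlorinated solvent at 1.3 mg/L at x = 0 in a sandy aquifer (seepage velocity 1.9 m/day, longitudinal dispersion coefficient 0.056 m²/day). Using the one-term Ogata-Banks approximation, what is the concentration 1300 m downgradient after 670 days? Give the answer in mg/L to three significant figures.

0.00119 mg/L

For a continuous step input, C/C₀ ≈ ½·erfc((x−vt)/(2√(Dt))).
vt = 1.9 × 670 = 1273 m and 2√(Dt) = 2√(0.056 × 670) = 12.25 m.
Argument (x−vt)/(2√(Dt)) = (1300 − 1273)/12.25 = 2.204; ½·erfc(2.204) = 0.0009137.
C = 1.3 × 0.0009137 = 0.00119 mg/L.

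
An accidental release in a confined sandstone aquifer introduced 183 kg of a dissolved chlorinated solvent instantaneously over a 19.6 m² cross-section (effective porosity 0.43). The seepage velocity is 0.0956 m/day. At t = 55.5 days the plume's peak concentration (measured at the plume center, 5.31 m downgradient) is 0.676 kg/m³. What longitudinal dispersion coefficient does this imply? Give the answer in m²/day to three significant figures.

1.48 m²/day

At the plume center C_max = M/(n_e·A·√(4πDt)), so D = M²/(4πt·(n_e·A·C_max)²).
n_e·A·C_max = 0.43 × 19.6 × 0.676 = 5.697 kg/m.
D = 183²/(4π × 55.5 × 5.697²) = 1.48 m²/day.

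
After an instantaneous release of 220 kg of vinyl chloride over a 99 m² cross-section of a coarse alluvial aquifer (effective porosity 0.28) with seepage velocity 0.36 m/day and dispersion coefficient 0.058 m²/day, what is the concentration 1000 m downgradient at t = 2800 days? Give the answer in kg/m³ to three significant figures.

For an instantaneous plane source, C(x,t) = M/(n_e·A·√(4πDt)) · exp(−(x−vt)²/(4Dt)), with n_e·A the pore (flow) area.
Plume center vt = 0.36 × 2800 = 1008 m, so the well at 1000 m is 8 m upgradient of the peak.
√(4πDt) = 45.17 m, giving peak height M/(n_e·A·√(4πDt)) = 220/(0.28 × 99 × 45.17) = 0.1757 kg/m³.
(x−vt)²/(4Dt) = (-8)²/(4 × 0.058 × 2800) = 0.09852; exp(−0.09852) = 0.9062.
C = 0.1757 × 0.9062 = 0.159 kg/m³.

0.159 kg/m³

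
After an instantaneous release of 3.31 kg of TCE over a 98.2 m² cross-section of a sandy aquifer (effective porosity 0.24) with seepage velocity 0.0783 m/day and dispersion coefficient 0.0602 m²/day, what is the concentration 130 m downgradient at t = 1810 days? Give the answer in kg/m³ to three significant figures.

0.00277 kg/m³

For an instantaneous plane source, C(x,t) = M/(n_e·A·√(4πDt)) · exp(−(x−vt)²/(4Dt)), with n_e·A the pore (flow) area.
Plume center vt = 0.0783 × 1810 = 141.723 m, so the well at 130 m is 11.723 m upgradient of the peak.
√(4πDt) = 37.00 m, giving peak height M/(n_e·A·√(4πDt)) = 3.31/(0.24 × 98.2 × 37.00) = 0.003796 kg/m³.
(x−vt)²/(4Dt) = (-11.723)²/(4 × 0.0602 × 1810) = 0.3153; exp(−0.3153) = 0.7296.
C = 0.003796 × 0.7296 = 0.00277 kg/m³.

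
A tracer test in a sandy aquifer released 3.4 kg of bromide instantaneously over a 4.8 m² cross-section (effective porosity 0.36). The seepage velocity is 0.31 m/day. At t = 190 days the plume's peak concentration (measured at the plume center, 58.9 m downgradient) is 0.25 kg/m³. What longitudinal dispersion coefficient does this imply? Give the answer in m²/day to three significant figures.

0.0259 m²/day

At the plume center C_max = M/(n_e·A·√(4πDt)), so D = M²/(4πt·(n_e·A·C_max)²).
n_e·A·C_max = 0.36 × 4.8 × 0.25 = 0.4320 kg/m.
D = 3.4²/(4π × 190 × 0.4320²) = 0.0259 m²/day.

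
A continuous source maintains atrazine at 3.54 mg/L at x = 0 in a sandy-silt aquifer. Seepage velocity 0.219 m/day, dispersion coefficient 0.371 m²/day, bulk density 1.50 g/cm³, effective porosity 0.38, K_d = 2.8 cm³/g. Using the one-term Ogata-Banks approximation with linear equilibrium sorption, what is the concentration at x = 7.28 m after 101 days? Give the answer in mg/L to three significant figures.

Retardation factor R = 1 + ρ_b·K_d/n = 1 + 1.50 × 2.8/0.38 = 12.05.
Sorption retards both mechanisms: v_R = v/R = 0.01817 m/day, D_R = D/R = 0.03079 m²/day.
v_R·t = 0.01817 × 101 = 1.83517 m; 2√(D_R t) = 3.527 m; argument = (7.28 − 1.83517)/3.527 = 1.544.
C = C₀ × ½·erfc(1.544) = 3.54 × 0.01450 = 0.0513 mg/L.

0.0513 mg/L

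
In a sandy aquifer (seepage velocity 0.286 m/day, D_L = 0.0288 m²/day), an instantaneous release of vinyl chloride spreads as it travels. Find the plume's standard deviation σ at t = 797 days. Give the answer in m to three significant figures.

Dispersive spreading gives a Gaussian with σ² = 2Dt; advection only shifts the center.
σ = √(2 × 0.0288 × 797) = 6.78 m.

6.78 m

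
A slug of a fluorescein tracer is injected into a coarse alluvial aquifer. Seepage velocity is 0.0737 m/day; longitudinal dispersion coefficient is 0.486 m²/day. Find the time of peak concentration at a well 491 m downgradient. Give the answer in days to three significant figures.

6570 days

For the 1D instantaneous-source solution, setting ∂C/∂t = 0 at fixed x gives v²t² + 2Dt − x² = 0, so t = (√(D² + v²x²) − D)/v².
√(D² + v²x²) = √(0.486² + 0.0737² × 491²) = 36.19; v² = 0.00543169.
t = (36.19 − 0.486)/0.00543169 = 6570 days (vs. the pure-advection estimate x/v = 6660 d).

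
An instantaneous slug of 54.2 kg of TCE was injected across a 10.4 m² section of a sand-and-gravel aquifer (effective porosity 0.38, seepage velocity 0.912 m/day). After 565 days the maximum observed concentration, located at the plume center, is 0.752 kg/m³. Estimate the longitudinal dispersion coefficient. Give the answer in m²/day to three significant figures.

At the plume center C_max = M/(n_e·A·√(4πDt)), so D = M²/(4πt·(n_e·A·C_max)²).
n_e·A·C_max = 0.38 × 10.4 × 0.752 = 2.972 kg/m.
D = 54.2²/(4π × 565 × 2.972²) = 0.0468 m²/day.

0.0468 m²/day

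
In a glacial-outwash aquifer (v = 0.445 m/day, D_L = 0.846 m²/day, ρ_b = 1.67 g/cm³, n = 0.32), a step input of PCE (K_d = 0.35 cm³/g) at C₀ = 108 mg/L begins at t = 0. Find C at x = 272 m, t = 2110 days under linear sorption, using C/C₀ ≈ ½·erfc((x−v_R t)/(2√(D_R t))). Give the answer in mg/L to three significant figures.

103 mg/L

Retardation factor R = 1 + ρ_b·K_d/n = 1 + 1.67 × 0.35/0.32 = 2.827.
Sorption retards both mechanisms: v_R = v/R = 0.1574 m/day, D_R = D/R = 0.2993 m²/day.
v_R·t = 0.1574 × 2110 = 332.114 m; 2√(D_R t) = 50.26 m; argument = (272 − 332.114)/50.26 = -1.196.
C = C₀ × ½·erfc(-1.196) = 108 × 0.9546 = 103 mg/L.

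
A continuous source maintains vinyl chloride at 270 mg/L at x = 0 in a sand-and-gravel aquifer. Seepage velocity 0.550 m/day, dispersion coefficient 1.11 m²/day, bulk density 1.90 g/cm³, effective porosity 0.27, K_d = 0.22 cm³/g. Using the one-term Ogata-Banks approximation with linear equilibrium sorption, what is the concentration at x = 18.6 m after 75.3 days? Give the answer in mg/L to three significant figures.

104 mg/L

Retardation factor R = 1 + ρ_b·K_d/n = 1 + 1.90 × 0.22/0.27 = 2.548.
Sorption retards both mechanisms: v_R = v/R = 0.2159 m/day, D_R = D/R = 0.4356 m²/day.
v_R·t = 0.2159 × 75.3 = 16.25727 m; 2√(D_R t) = 11.45 m; argument = (18.6 − 16.25727)/11.45 = 0.2046.
C = C₀ × ½·erfc(0.2046) = 270 × 0.3862 = 104 mg/L.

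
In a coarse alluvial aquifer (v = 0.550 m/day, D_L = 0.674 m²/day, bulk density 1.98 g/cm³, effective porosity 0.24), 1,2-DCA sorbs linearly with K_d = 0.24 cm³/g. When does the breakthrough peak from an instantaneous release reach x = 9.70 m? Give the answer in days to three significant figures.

Retardation factor R = 1 + ρ_b·K_d/n = 1 + 1.98 × 0.24/0.24 = 2.980.
Sorption retards both mechanisms: v_R = v/R = 0.1846 m/day, D_R = D/R = 0.2262 m²/day.
Peak time from v_R²t² + 2D_R t − x² = 0: t = (√(D_R² + v_R²x²) − D_R)/v_R².
√(D_R² + v_R²x²) = √(0.2262² + 0.1846² × 9.70²) = 1.805; v_R² = 0.03408.
t = (1.805 − 0.2262)/0.03408 = 46.3 days.

46.3 days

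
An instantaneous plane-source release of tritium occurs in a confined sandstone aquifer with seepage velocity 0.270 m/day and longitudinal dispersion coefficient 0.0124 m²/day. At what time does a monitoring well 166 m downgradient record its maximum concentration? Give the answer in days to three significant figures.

For the 1D instantaneous-source solution, setting ∂C/∂t = 0 at fixed x gives v²t² + 2Dt − x² = 0, so t = (√(D² + v²x²) − D)/v².
√(D² + v²x²) = √(0.0124² + 0.270² × 166²) = 44.82; v² = 0.0729.
t = (44.82 − 0.0124)/0.0729 = 615 days (vs. the pure-advection estimate x/v = 615 d).

615 days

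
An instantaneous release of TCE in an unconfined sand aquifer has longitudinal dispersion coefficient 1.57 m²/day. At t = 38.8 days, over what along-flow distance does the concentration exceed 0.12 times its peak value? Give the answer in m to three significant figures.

The plume is Gaussian with σ = √(2Dt) = √(2 × 1.57 × 38.8) = 11.04 m.
C/C_peak = exp(−Δx²/(2σ²)) = 0.12 ⇒ Δx = σ·√(−2 ln 0.12) = 11.04 × 2.059 = 22.73 m.
Width = 2Δx = 45.5 m.

45.5 m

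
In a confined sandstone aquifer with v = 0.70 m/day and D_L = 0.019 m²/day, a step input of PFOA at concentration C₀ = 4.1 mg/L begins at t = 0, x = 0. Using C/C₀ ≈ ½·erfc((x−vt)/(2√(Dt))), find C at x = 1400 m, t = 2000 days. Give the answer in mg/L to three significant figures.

For a continuous step input, C/C₀ ≈ ½·erfc((x−vt)/(2√(Dt))).
vt = 0.70 × 2000 = 1400 m and 2√(Dt) = 2√(0.019 × 2000) = 12.33 m.
Argument (x−vt)/(2√(Dt)) = (1400 − 1400)/12.33 = 0; ½·erfc(0) = 0.5000.
C = 4.1 × 0.5000 = 2.05 mg/L.

2.05 mg/L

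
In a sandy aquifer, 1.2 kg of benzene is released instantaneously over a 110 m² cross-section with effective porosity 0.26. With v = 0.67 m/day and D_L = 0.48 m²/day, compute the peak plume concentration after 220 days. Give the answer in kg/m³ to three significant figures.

0.00115 kg/m³

The peak of an instantaneous 1D plume sits at x = vt; there the Gaussian factor is 1 and C_max = M/(n_e·A·√(4πDt)), where n_e·A is the pore area the mass is dissolved in.
√(4πDt) = √(4π × 0.48 × 220) = 36.43 m, so C_max = 1.2/(0.26 × 110 × 36.43) = 0.00115 kg/m³.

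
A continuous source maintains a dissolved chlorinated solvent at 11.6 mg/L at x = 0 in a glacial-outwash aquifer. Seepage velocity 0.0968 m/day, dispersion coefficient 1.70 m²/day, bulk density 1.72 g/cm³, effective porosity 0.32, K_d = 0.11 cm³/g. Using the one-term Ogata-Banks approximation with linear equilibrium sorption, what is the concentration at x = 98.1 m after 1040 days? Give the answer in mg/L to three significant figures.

Retardation factor R = 1 + ρ_b·K_d/n = 1 + 1.72 × 0.11/0.32 = 1.591.
Sorption retards both mechanisms: v_R = v/R = 0.06084 m/day, D_R = D/R = 1.069 m²/day.
v_R·t = 0.06084 × 1040 = 63.2736 m; 2√(D_R t) = 66.69 m; argument = (98.1 − 63.2736)/66.69 = 0.5222.
C = C₀ × ½·erfc(0.5222) = 11.6 × 0.2301 = 2.67 mg/L.

2.67 mg/L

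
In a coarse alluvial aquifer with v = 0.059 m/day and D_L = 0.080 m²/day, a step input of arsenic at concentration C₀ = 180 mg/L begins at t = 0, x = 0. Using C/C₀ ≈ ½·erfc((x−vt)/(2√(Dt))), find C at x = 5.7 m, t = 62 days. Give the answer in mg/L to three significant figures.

For a continuous step input, C/C₀ ≈ ½·erfc((x−vt)/(2√(Dt))).
vt = 0.059 × 62 = 3.658 m and 2√(Dt) = 2√(0.080 × 62) = 4.454 m.
Argument (x−vt)/(2√(Dt)) = (5.7 − 3.658)/4.454 = 0.4585; ½·erfc(0.4585) = 0.2584.
C = 180 × 0.2584 = 46.5 mg/L.

46.5 mg/L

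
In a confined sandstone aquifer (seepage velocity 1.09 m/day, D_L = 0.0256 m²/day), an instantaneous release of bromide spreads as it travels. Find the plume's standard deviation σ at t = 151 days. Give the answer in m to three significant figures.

Dispersive spreading gives a Gaussian with σ² = 2Dt; advection only shifts the center.
σ = √(2 × 0.0256 × 151) = 2.78 m.

2.78 m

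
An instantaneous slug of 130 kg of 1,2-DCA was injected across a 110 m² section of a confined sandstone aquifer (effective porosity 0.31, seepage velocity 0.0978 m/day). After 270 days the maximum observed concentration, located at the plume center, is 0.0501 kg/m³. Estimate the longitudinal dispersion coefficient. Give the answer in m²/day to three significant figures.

1.71 m²/day

At the plume center C_max = M/(n_e·A·√(4πDt)), so D = M²/(4πt·(n_e·A·C_max)²).
n_e·A·C_max = 0.31 × 110 × 0.0501 = 1.708 kg/m.
D = 130²/(4π × 270 × 1.708²) = 1.71 m²/day.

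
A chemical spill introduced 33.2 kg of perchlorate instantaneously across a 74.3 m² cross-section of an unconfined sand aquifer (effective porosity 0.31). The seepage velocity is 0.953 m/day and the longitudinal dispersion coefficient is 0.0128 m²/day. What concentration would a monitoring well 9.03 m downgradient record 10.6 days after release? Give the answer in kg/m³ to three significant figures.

0.133 kg/m³

For an instantaneous plane source, C(x,t) = M/(n_e·A·√(4πDt)) · exp(−(x−vt)²/(4Dt)), with n_e·A the pore (flow) area.
Plume center vt = 0.953 × 10.6 = 10.1018 m, so the well at 9.03 m is 1.0718 m upgradient of the peak.
√(4πDt) = 1.306 m, giving peak height M/(n_e·A·√(4πDt)) = 33.2/(0.31 × 74.3 × 1.306) = 1.104 kg/m³.
(x−vt)²/(4Dt) = (-1.0718)²/(4 × 0.0128 × 10.6) = 2.117; exp(−2.117) = 0.1204.
C = 1.104 × 0.1204 = 0.133 kg/m³.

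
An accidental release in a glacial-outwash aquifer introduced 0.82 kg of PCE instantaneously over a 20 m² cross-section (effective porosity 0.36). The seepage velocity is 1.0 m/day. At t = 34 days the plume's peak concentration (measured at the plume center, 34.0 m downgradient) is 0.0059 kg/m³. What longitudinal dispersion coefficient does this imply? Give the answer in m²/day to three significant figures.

At the plume center C_max = M/(n_e·A·√(4πDt)), so D = M²/(4πt·(n_e·A·C_max)²).
n_e·A·C_max = 0.36 × 20 × 0.0059 = 0.04248 kg/m.
D = 0.82²/(4π × 34 × 0.04248²) = 0.872 m²/day.

0.872 m²/day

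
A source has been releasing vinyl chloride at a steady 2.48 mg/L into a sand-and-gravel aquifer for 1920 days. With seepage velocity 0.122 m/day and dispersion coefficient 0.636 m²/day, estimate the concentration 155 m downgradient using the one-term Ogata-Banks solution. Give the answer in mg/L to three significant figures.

For a continuous step input, C/C₀ ≈ ½·erfc((x−vt)/(2√(Dt))).
vt = 0.122 × 1920 = 234.24 m and 2√(Dt) = 2√(0.636 × 1920) = 69.89 m.
Argument (x−vt)/(2√(Dt)) = (155 − 234.24)/69.89 = -1.134; ½·erfc(-1.134) = 0.9456.
C = 2.48 × 0.9456 = 2.35 mg/L.

2.35 mg/L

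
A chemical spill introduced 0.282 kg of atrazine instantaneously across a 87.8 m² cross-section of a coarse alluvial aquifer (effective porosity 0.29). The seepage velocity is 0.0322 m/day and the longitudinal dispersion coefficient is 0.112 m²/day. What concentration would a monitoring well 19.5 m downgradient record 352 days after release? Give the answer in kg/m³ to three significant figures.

0.000326 kg/m³

For an instantaneous plane source, C(x,t) = M/(n_e·A·√(4πDt)) · exp(−(x−vt)²/(4Dt)), with n_e·A the pore (flow) area.
Plume center vt = 0.0322 × 352 = 11.3344 m, so the well at 19.5 m is 8.1656 m downgradient of the peak.
√(4πDt) = 22.26 m, giving peak height M/(n_e·A·√(4πDt)) = 0.282/(0.29 × 87.8 × 22.26) = 0.0004975 kg/m³.
(x−vt)²/(4Dt) = (8.1656)²/(4 × 0.112 × 352) = 0.4228; exp(−0.4228) = 0.6552.
C = 0.0004975 × 0.6552 = 0.000326 kg/m³.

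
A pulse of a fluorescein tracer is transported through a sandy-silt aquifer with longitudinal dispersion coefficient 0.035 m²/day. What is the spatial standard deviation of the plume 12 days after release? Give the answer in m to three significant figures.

Dispersive spreading gives a Gaussian with σ² = 2Dt; advection only shifts the center.
σ = √(2 × 0.035 × 12) = 0.917 m.

0.917 m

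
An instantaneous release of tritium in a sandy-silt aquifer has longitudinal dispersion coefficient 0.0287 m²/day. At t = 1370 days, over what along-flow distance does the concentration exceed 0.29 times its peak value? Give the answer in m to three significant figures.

The plume is Gaussian with σ = √(2Dt) = √(2 × 0.0287 × 1370) = 8.868 m.
C/C_peak = exp(−Δx²/(2σ²)) = 0.29 ⇒ Δx = σ·√(−2 ln 0.29) = 8.868 × 1.573 = 13.95 m.
Width = 2Δx = 27.9 m.

27.9 m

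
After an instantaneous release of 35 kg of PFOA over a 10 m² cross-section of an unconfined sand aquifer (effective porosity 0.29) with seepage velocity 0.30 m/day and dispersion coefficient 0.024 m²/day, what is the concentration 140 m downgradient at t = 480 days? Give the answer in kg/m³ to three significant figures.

For an instantaneous plane source, C(x,t) = M/(n_e·A·√(4πDt)) · exp(−(x−vt)²/(4Dt)), with n_e·A the pore (flow) area.
Plume center vt = 0.30 × 480 = 144 m, so the well at 140 m is 4 m upgradient of the peak.
√(4πDt) = 12.03 m, giving peak height M/(n_e·A·√(4πDt)) = 35/(0.29 × 10 × 12.03) = 1.003 kg/m³.
(x−vt)²/(4Dt) = (-4)²/(4 × 0.024 × 480) = 0.3472; exp(−0.3472) = 0.7067.
C = 1.003 × 0.7067 = 0.709 kg/m³.

0.709 kg/m³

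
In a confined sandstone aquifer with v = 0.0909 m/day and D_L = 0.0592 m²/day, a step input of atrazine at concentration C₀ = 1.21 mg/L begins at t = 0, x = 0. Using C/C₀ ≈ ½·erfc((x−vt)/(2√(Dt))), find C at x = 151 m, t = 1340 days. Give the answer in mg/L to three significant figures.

0.0124 mg/L

For a continuous step input, C/C₀ ≈ ½·erfc((x−vt)/(2√(Dt))).
vt = 0.0909 × 1340 = 121.806 m and 2√(Dt) = 2√(0.0592 × 1340) = 17.81 m.
Argument (x−vt)/(2√(Dt)) = (151 − 121.806)/17.81 = 1.639; ½·erfc(1.639) = 0.01023.
C = 1.21 × 0.01023 = 0.0124 mg/L.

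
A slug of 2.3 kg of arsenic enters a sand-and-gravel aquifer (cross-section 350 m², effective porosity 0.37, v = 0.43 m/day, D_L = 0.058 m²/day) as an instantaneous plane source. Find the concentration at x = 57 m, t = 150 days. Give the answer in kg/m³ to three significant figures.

0.000337 kg/m³

For an instantaneous plane source, C(x,t) = M/(n_e·A·√(4πDt)) · exp(−(x−vt)²/(4Dt)), with n_e·A the pore (flow) area.
Plume center vt = 0.43 × 150 = 64.5 m, so the well at 57 m is 7.5 m upgradient of the peak.
√(4πDt) = 10.46 m, giving peak height M/(n_e·A·√(4πDt)) = 2.3/(0.37 × 350 × 10.46) = 0.001698 kg/m³.
(x−vt)²/(4Dt) = (-7.5)²/(4 × 0.058 × 150) = 1.616; exp(−1.616) = 0.1987.
C = 0.001698 × 0.1987 = 0.000337 kg/m³.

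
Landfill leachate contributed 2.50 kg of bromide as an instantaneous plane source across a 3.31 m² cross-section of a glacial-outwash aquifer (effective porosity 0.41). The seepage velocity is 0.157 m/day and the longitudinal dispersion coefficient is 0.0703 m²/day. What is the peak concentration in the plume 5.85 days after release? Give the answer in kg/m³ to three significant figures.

The peak of an instantaneous 1D plume sits at x = vt; there the Gaussian factor is 1 and C_max = M/(n_e·A·√(4πDt)), where n_e·A is the pore area the mass is dissolved in.
√(4πDt) = √(4π × 0.0703 × 5.85) = 2.273 m, so C_max = 2.50/(0.41 × 3.31 × 2.273) = 0.810 kg/m³.

0.810 kg/m³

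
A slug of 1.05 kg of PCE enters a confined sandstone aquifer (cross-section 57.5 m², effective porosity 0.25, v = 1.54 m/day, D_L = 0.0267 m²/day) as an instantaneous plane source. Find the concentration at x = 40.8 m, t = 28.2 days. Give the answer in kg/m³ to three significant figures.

For an instantaneous plane source, C(x,t) = M/(n_e·A·√(4πDt)) · exp(−(x−vt)²/(4Dt)), with n_e·A the pore (flow) area.
Plume center vt = 1.54 × 28.2 = 43.428 m, so the well at 40.8 m is 2.628 m upgradient of the peak.
√(4πDt) = 3.076 m, giving peak height M/(n_e·A·√(4πDt)) = 1.05/(0.25 × 57.5 × 3.076) = 0.02375 kg/m³.
(x−vt)²/(4Dt) = (-2.628)²/(4 × 0.0267 × 28.2) = 2.293; exp(−2.293) = 0.1010.
C = 0.02375 × 0.1010 = 0.00240 kg/m³.

0.00240 kg/m³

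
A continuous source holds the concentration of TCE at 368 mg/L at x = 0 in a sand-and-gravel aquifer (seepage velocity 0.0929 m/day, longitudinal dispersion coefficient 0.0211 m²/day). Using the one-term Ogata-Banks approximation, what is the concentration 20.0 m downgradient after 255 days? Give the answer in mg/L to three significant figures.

320 mg/L

For a continuous step input, C/C₀ ≈ ½·erfc((x−vt)/(2√(Dt))).
vt = 0.0929 × 255 = 23.6895 m and 2√(Dt) = 2√(0.0211 × 255) = 4.639 m.
Argument (x−vt)/(2√(Dt)) = (20.0 − 23.6895)/4.639 = -0.7953; ½·erfc(-0.7953) = 0.8696.
C = 368 × 0.8696 = 320 mg/L.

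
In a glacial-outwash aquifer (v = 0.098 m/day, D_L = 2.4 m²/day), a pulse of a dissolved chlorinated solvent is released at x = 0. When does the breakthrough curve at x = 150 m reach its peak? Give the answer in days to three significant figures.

For the 1D instantaneous-source solution, setting ∂C/∂t = 0 at fixed x gives v²t² + 2Dt − x² = 0, so t = (√(D² + v²x²) − D)/v².
√(D² + v²x²) = √(2.4² + 0.098² × 150²) = 14.89; v² = 0.009604.
t = (14.89 − 2.4)/0.009604 = 1300 days (vs. the pure-advection estimate x/v = 1530 d).

1300 days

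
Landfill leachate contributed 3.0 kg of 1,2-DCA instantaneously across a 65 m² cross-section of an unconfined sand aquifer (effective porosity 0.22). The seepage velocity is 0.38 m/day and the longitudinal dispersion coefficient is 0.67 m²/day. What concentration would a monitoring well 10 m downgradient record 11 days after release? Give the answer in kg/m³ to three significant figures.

For an instantaneous plane source, C(x,t) = M/(n_e·A·√(4πDt)) · exp(−(x−vt)²/(4Dt)), with n_e·A the pore (flow) area.
Plume center vt = 0.38 × 11 = 4.18 m, so the well at 10 m is 5.82 m downgradient of the peak.
√(4πDt) = 9.624 m, giving peak height M/(n_e·A·√(4πDt)) = 3.0/(0.22 × 65 × 9.624) = 0.02180 kg/m³.
(x−vt)²/(4Dt) = (5.82)²/(4 × 0.67 × 11) = 1.149; exp(−1.149) = 0.3170.
C = 0.02180 × 0.3170 = 0.00691 kg/m³.

0.00691 kg/m³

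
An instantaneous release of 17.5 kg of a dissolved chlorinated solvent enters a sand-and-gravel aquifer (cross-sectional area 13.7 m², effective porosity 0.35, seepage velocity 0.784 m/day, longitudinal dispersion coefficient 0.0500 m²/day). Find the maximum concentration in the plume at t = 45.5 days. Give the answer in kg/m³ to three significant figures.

0.683 kg/m³

The peak of an instantaneous 1D plume sits at x = vt; there the Gaussian factor is 1 and C_max = M/(n_e·A·√(4πDt)), where n_e·A is the pore area the mass is dissolved in.
√(4πDt) = √(4π × 0.0500 × 45.5) = 5.347 m, so C_max = 17.5/(0.35 × 13.7 × 5.347) = 0.683 kg/m³.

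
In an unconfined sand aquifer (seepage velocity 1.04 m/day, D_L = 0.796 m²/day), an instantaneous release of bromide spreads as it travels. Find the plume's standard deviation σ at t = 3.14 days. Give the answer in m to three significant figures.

2.24 m

Dispersive spreading gives a Gaussian with σ² = 2Dt; advection only shifts the center.
σ = √(2 × 0.796 × 3.14) = 2.24 m.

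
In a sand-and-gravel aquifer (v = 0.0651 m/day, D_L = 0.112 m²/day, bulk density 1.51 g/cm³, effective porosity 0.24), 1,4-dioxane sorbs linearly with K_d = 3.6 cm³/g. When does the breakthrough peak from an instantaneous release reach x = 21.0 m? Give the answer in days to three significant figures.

7030 days

Retardation factor R = 1 + ρ_b·K_d/n = 1 + 1.51 × 3.6/0.24 = 23.65.
Sorption retards both mechanisms: v_R = v/R = 0.002753 m/day, D_R = D/R = 0.004736 m²/day.
Peak time from v_R²t² + 2D_R t − x² = 0: t = (√(D_R² + v_R²x²) − D_R)/v_R².
√(D_R² + v_R²x²) = √(0.004736² + 0.002753² × 21.0²) = 0.05801; v_R² = 7.579e-06.
t = (0.05801 − 0.004736)/7.579e-06 = 7030 days.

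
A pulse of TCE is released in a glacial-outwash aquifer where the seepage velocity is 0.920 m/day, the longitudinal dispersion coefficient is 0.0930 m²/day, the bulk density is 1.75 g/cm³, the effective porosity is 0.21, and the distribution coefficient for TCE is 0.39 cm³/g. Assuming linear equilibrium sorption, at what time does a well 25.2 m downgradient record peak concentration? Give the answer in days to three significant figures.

116 days

Retardation factor R = 1 + ρ_b·K_d/n = 1 + 1.75 × 0.39/0.21 = 4.250.
Sorption retards both mechanisms: v_R = v/R = 0.2165 m/day, D_R = D/R = 0.02188 m²/day.
Peak time from v_R²t² + 2D_R t − x² = 0: t = (√(D_R² + v_R²x²) − D_R)/v_R².
√(D_R² + v_R²x²) = √(0.02188² + 0.2165² × 25.2²) = 5.456; v_R² = 0.04687.
t = (5.456 − 0.02188)/0.04687 = 116 days.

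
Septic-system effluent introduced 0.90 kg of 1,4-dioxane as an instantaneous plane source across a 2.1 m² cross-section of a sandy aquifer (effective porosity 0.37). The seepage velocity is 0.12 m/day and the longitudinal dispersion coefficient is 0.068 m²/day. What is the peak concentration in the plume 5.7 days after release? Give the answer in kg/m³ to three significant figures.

The peak of an instantaneous 1D plume sits at x = vt; there the Gaussian factor is 1 and C_max = M/(n_e·A·√(4πDt)), where n_e·A is the pore area the mass is dissolved in.
√(4πDt) = √(4π × 0.068 × 5.7) = 2.207 m, so C_max = 0.90/(0.37 × 2.1 × 2.207) = 0.525 kg/m³.

0.525 kg/m³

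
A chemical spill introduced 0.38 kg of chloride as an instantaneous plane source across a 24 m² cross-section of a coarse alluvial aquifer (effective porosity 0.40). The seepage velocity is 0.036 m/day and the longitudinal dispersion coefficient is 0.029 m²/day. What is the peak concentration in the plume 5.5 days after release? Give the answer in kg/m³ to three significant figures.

0.0280 kg/m³

The peak of an instantaneous 1D plume sits at x = vt; there the Gaussian factor is 1 and C_max = M/(n_e·A·√(4πDt)), where n_e·A is the pore area the mass is dissolved in.
√(4πDt) = √(4π × 0.029 × 5.5) = 1.416 m, so C_max = 0.38/(0.40 × 24 × 1.416) = 0.0280 kg/m³.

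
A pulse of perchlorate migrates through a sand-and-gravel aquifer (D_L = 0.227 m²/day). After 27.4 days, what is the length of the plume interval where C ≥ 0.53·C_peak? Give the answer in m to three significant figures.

The plume is Gaussian with σ = √(2Dt) = √(2 × 0.227 × 27.4) = 3.527 m.
C/C_peak = exp(−Δx²/(2σ²)) = 0.53 ⇒ Δx = σ·√(−2 ln 0.53) = 3.527 × 1.127 = 3.975 m.
Width = 2Δx = 7.95 m.

7.95 m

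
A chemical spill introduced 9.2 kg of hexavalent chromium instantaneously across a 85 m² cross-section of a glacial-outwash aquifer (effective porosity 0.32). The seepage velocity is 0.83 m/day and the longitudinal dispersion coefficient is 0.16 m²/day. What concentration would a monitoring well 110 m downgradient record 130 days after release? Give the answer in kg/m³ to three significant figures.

0.0198 kg/m³

For an instantaneous plane source, C(x,t) = M/(n_e·A·√(4πDt)) · exp(−(x−vt)²/(4Dt)), with n_e·A the pore (flow) area.
Plume center vt = 0.83 × 130 = 107.9 m, so the well at 110 m is 2.1 m downgradient of the peak.
√(4πDt) = 16.17 m, giving peak height M/(n_e·A·√(4πDt)) = 9.2/(0.32 × 85 × 16.17) = 0.02092 kg/m³.
(x−vt)²/(4Dt) = (2.1)²/(4 × 0.16 × 130) = 0.05300; exp(−0.05300) = 0.9484.
C = 0.02092 × 0.9484 = 0.0198 kg/m³.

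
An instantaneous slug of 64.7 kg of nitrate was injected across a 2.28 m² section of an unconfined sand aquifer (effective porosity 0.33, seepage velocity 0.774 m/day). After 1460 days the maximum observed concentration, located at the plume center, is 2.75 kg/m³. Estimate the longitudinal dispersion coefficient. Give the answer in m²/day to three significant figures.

At the plume center C_max = M/(n_e·A·√(4πDt)), so D = M²/(4πt·(n_e·A·C_max)²).
n_e·A·C_max = 0.33 × 2.28 × 2.75 = 2.069 kg/m.
D = 64.7²/(4π × 1460 × 2.069²) = 0.0533 m²/day.

0.0533 m²/day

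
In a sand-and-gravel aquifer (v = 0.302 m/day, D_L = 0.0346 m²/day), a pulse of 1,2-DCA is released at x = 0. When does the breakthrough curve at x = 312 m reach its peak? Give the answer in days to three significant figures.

For the 1D instantaneous-source solution, setting ∂C/∂t = 0 at fixed x gives v²t² + 2Dt − x² = 0, so t = (√(D² + v²x²) − D)/v².
√(D² + v²x²) = √(0.0346² + 0.302² × 312²) = 94.22; v² = 0.091204.
t = (94.22 − 0.0346)/0.091204 = 1030 days (vs. the pure-advection estimate x/v = 1030 d).

1030 days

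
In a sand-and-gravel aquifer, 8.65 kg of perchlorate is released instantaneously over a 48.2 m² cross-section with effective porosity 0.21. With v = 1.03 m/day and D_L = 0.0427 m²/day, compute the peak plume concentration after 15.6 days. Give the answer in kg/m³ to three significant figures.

0.295 kg/m³

The peak of an instantaneous 1D plume sits at x = vt; there the Gaussian factor is 1 and C_max = M/(n_e·A·√(4πDt)), where n_e·A is the pore area the mass is dissolved in.
√(4πDt) = √(4π × 0.0427 × 15.6) = 2.893 m, so C_max = 8.65/(0.21 × 48.2 × 2.893) = 0.295 kg/m³.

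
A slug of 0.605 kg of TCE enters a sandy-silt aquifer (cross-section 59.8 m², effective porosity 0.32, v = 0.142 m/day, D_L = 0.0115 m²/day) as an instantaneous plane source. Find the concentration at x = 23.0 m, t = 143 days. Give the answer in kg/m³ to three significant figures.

For an instantaneous plane source, C(x,t) = M/(n_e·A·√(4πDt)) · exp(−(x−vt)²/(4Dt)), with n_e·A the pore (flow) area.
Plume center vt = 0.142 × 143 = 20.306 m, so the well at 23.0 m is 2.694 m downgradient of the peak.
√(4πDt) = 4.546 m, giving peak height M/(n_e·A·√(4πDt)) = 0.605/(0.32 × 59.8 × 4.546) = 0.006955 kg/m³.
(x−vt)²/(4Dt) = (2.694)²/(4 × 0.0115 × 143) = 1.103; exp(−1.103) = 0.3319.
C = 0.006955 × 0.3319 = 0.00231 kg/m³.

0.00231 kg/m³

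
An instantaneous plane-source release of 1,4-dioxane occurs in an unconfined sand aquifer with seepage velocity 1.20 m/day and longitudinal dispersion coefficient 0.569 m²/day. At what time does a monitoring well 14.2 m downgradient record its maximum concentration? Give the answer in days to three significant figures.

For the 1D instantaneous-source solution, setting ∂C/∂t = 0 at fixed x gives v²t² + 2Dt − x² = 0, so t = (√(D² + v²x²) − D)/v².
√(D² + v²x²) = √(0.569² + 1.20² × 14.2²) = 17.05; v² = 1.44.
t = (17.05 − 0.569)/1.44 = 11.4 days (vs. the pure-advection estimate x/v = 11.8 d).

11.4 days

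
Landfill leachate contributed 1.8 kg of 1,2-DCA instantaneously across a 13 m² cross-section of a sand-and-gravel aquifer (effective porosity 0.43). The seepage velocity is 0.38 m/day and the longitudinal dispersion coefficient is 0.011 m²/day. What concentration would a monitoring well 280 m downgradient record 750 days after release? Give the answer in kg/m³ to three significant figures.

0.0148 kg/m³

For an instantaneous plane source, C(x,t) = M/(n_e·A·√(4πDt)) · exp(−(x−vt)²/(4Dt)), with n_e·A the pore (flow) area.
Plume center vt = 0.38 × 750 = 285 m, so the well at 280 m is 5 m upgradient of the peak.
√(4πDt) = 10.18 m, giving peak height M/(n_e·A·√(4πDt)) = 1.8/(0.43 × 13 × 10.18) = 0.03163 kg/m³.
(x−vt)²/(4Dt) = (-5)²/(4 × 0.011 × 750) = 0.7576; exp(−0.7576) = 0.4688.
C = 0.03163 × 0.4688 = 0.0148 kg/m³.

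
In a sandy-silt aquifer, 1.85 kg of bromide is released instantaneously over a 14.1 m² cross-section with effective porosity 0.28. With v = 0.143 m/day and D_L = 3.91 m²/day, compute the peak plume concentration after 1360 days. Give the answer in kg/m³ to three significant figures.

0.00181 kg/m³

The peak of an instantaneous 1D plume sits at x = vt; there the Gaussian factor is 1 and C_max = M/(n_e·A·√(4πDt)), where n_e·A is the pore area the mass is dissolved in.
√(4πDt) = √(4π × 3.91 × 1360) = 258.5 m, so C_max = 1.85/(0.28 × 14.1 × 258.5) = 0.00181 kg/m³.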